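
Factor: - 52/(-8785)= 2^2*5^(-1)*7^( - 1 )*13^1 * 251^( -1)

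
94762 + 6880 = 101642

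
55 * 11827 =650485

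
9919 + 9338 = 19257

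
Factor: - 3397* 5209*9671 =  - 171128083883 =-19^1*43^1*79^1*509^1*5209^1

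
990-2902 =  - 1912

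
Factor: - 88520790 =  - 2^1*3^1 * 5^1*23^1*128291^1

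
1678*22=36916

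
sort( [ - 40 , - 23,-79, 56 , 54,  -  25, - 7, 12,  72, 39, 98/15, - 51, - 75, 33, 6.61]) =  [ - 79,-75 , - 51, - 40, - 25, - 23 , - 7,98/15,6.61, 12, 33,39,54,56 , 72 ] 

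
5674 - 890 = 4784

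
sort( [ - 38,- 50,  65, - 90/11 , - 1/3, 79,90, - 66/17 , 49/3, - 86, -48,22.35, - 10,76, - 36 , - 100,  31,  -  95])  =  [ - 100 , - 95, - 86, - 50,  -  48, - 38, - 36,  -  10 , - 90/11, - 66/17, - 1/3,49/3, 22.35,31,65, 76 , 79,90] 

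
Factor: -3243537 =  - 3^3*11^1*67^1*163^1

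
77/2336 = 77/2336 =0.03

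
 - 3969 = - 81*49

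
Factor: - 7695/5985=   - 9/7 = - 3^2 * 7^( - 1)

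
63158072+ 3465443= 66623515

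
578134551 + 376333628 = 954468179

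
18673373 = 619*30167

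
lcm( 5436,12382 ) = 222876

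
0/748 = 0= 0.00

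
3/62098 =3/62098 = 0.00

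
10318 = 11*938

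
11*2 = 22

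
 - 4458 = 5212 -9670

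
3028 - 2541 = 487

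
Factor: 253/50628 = 2^ ( - 2)*3^ ( - 1 )*11^1 *23^1*4219^( - 1 )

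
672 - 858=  - 186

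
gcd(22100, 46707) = 1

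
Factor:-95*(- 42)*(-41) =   -  163590 = - 2^1*3^1 * 5^1  *  7^1*19^1* 41^1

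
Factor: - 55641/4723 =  - 3^1* 17^1*1091^1*4723^( - 1 )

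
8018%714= 164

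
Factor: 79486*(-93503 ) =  - 7432179458 =- 2^1*11^1*3613^1 * 93503^1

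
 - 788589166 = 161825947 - 950415113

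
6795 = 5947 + 848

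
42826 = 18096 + 24730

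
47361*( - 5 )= - 236805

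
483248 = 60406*8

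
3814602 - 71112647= - 67298045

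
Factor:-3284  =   - 2^2*821^1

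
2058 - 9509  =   - 7451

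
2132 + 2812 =4944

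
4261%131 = 69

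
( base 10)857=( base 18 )2BB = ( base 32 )QP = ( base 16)359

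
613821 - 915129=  - 301308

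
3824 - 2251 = 1573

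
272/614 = 136/307 =0.44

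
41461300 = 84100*493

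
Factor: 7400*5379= 39804600 = 2^3*3^1*5^2 * 11^1*37^1*163^1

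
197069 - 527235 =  - 330166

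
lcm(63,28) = 252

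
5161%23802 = 5161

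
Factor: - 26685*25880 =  - 690607800  =  - 2^3* 3^2 * 5^2*593^1*647^1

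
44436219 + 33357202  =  77793421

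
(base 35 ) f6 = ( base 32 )gj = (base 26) kb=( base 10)531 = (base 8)1023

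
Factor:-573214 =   -  2^1*29^1*9883^1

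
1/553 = 1/553  =  0.00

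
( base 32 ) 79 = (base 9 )278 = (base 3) 22122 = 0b11101001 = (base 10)233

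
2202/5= 440 + 2/5 =440.40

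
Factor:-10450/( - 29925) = 2^1*3^( - 2 )*7^( - 1)*11^1 = 22/63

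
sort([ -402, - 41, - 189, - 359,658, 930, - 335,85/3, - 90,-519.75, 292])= [ - 519.75, - 402, - 359,-335, - 189, - 90, - 41, 85/3,292 , 658, 930] 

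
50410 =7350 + 43060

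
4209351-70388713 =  - 66179362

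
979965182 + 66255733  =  1046220915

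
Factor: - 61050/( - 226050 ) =37^1*137^( - 1) = 37/137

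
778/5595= 778/5595 = 0.14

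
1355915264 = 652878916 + 703036348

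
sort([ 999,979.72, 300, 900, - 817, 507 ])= [ - 817, 300,  507, 900, 979.72,999 ]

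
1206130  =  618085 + 588045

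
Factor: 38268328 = 2^3*7^1*257^1*2659^1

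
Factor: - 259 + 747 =488 = 2^3*61^1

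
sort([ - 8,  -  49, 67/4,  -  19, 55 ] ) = [ - 49, -19,-8, 67/4,55]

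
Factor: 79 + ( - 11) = 68 = 2^2*17^1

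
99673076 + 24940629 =124613705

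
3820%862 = 372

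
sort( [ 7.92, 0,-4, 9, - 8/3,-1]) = [ -4, - 8/3,-1  ,  0, 7.92, 9]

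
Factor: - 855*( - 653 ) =558315=3^2 *5^1 * 19^1 * 653^1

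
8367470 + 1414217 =9781687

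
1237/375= 3 + 112/375 = 3.30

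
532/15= 35 + 7/15 =35.47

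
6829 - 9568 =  - 2739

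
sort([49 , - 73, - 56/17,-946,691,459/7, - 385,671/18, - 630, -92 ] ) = [ - 946, - 630,-385,-92,- 73, - 56/17, 671/18, 49, 459/7,691 ] 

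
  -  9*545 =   -  4905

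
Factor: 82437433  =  13^1*6341341^1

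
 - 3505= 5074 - 8579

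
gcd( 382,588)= 2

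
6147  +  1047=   7194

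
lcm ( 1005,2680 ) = 8040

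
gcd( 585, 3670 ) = 5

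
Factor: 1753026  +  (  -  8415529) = -1889^1*3527^1 = - 6662503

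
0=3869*0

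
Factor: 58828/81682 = 29414/40841=2^1*7^1*11^1*191^1*40841^( - 1) 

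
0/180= 0 = 0.00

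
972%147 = 90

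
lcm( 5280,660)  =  5280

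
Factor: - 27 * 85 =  - 3^3*5^1*17^1 = - 2295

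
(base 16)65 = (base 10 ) 101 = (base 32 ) 35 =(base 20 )51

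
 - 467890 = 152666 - 620556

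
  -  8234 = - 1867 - 6367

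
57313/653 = 57313/653= 87.77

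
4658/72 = 64 + 25/36 = 64.69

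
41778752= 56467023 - 14688271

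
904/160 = 113/20 = 5.65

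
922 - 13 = 909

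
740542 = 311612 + 428930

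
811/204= 3 + 199/204 = 3.98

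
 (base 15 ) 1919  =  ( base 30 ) 60O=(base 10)5424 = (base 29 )6d1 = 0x1530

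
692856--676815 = 1369671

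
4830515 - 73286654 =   -  68456139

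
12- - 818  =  830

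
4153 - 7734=- 3581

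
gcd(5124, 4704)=84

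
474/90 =5 + 4/15 = 5.27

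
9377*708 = 6638916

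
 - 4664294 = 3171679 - 7835973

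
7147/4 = 7147/4 = 1786.75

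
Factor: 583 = 11^1*53^1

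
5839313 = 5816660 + 22653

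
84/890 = 42/445 = 0.09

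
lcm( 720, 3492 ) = 69840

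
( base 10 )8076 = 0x1F8C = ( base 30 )8t6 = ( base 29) 9HE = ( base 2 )1111110001100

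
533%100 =33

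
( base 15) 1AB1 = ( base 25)96G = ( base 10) 5791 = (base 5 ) 141131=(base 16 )169f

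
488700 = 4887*100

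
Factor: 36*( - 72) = -2592 = -2^5*3^4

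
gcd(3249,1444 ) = 361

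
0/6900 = 0 = 0.00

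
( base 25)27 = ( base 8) 71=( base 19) 30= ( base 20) 2H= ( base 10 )57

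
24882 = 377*66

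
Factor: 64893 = 3^1*97^1*223^1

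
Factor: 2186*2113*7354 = 2^2  *  1093^1*2113^1*3677^1 = 33968258372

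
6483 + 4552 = 11035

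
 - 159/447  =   - 53/149 =- 0.36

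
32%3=2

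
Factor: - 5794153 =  - 263^1 * 22031^1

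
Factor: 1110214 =2^1*7^1*79301^1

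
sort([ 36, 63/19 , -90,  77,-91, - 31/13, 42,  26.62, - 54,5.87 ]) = [-91, - 90, - 54,-31/13, 63/19, 5.87, 26.62, 36,42, 77] 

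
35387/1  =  35387 =35387.00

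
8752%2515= 1207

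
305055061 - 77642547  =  227412514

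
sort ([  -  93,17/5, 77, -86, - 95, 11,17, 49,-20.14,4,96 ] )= [ - 95, - 93,- 86, - 20.14, 17/5, 4, 11,17,  49, 77, 96]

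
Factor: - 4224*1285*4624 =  - 25098332160 = -2^11*3^1 *5^1 * 11^1*17^2*257^1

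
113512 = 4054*28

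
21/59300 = 21/59300 =0.00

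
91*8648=786968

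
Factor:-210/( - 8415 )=2^1*3^( - 1)*7^1*11^( - 1)*17^( - 1 )=14/561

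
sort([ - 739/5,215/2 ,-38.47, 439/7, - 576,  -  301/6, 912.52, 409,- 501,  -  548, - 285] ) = [ - 576, - 548 , - 501, - 285, - 739/5,  -  301/6, - 38.47,439/7, 215/2, 409, 912.52] 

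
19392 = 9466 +9926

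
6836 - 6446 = 390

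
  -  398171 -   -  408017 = 9846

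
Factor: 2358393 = 3^1 *17^1*131^1*353^1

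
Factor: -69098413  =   -47^1*83^1*17713^1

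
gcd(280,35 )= 35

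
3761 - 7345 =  - 3584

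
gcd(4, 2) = 2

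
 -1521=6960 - 8481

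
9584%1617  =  1499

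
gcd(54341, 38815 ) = 7763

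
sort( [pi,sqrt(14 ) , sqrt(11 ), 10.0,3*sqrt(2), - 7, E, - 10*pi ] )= [ - 10 * pi, - 7,E, pi,sqrt( 11), sqrt(14),3*sqrt( 2), 10.0] 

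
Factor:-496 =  - 2^4*31^1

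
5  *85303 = 426515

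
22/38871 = 22/38871 = 0.00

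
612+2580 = 3192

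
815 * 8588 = 6999220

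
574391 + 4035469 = 4609860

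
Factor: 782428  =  2^2*43^1*4549^1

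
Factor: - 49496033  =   - 1223^1 * 40471^1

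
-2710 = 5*( - 542)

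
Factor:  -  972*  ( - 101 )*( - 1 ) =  - 2^2* 3^5*101^1 =-98172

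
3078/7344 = 57/136 = 0.42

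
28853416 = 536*53831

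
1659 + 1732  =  3391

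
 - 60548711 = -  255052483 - - 194503772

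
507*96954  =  49155678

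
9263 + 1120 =10383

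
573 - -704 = 1277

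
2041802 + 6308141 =8349943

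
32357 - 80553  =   - 48196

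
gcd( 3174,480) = 6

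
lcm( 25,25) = 25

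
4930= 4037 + 893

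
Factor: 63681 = 3^1  *21227^1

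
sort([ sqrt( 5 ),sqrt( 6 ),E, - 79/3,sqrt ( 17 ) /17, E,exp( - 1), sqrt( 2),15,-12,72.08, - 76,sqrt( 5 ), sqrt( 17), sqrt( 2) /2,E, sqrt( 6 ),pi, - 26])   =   [ - 76, - 79/3, - 26,-12,sqrt( 17 )/17,exp( - 1 ),sqrt(2)/2,sqrt(2),sqrt ( 5 ),  sqrt( 5 ),  sqrt( 6 ),sqrt( 6),  E,E, E,pi,sqrt( 17) , 15, 72.08 ] 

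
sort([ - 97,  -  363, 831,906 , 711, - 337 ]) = [ - 363,  -  337, - 97,711, 831, 906 ] 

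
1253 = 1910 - 657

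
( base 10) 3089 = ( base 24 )58H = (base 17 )ABC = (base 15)DAE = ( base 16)C11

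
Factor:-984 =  - 2^3*3^1*41^1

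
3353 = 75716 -72363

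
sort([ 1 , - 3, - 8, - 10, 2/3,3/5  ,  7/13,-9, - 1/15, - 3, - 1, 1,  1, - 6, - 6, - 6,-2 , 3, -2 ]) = [ - 10,-9,-8, - 6, - 6, - 6, - 3,  -  3, - 2, - 2,- 1, - 1/15, 7/13,3/5,2/3,1,1, 1, 3]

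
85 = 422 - 337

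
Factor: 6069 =3^1*7^1*  17^2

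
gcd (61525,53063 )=1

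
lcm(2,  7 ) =14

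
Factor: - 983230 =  -2^1*5^1*98323^1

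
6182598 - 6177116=5482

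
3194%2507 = 687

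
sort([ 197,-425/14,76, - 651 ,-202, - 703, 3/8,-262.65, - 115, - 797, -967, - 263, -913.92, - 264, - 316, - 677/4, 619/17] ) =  [ - 967,-913.92, - 797,  -  703,-651, - 316, - 264, - 263, - 262.65, - 202, - 677/4, - 115, - 425/14, 3/8,619/17, 76,197 ] 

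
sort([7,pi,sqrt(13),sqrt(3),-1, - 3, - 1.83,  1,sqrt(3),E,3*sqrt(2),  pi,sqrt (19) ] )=[ - 3,-1.83, - 1, 1, sqrt( 3), sqrt(3), E,pi,pi,sqrt( 13),3*sqrt ( 2 ),sqrt( 19),  7 ]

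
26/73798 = 13/36899 = 0.00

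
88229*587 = 51790423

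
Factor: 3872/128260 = 8/265 = 2^3*5^(-1 ) * 53^( - 1)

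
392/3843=56/549 = 0.10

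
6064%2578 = 908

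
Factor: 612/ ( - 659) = -2^2*3^2*17^1*659^( - 1 )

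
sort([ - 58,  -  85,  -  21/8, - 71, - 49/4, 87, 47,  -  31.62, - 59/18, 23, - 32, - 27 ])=[ - 85, - 71, - 58,- 32 ,-31.62, - 27 ,-49/4, - 59/18, - 21/8, 23,47, 87]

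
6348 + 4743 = 11091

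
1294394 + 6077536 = 7371930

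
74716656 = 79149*944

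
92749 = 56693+36056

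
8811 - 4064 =4747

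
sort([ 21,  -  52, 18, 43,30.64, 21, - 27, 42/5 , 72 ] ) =[ - 52,-27, 42/5,  18,21 , 21,30.64,43,72]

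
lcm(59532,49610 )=297660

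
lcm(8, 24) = 24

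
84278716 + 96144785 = 180423501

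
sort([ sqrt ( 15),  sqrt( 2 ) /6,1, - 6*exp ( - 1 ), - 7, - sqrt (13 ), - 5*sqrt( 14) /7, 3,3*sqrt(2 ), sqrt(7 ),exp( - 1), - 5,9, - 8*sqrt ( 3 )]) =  [ - 8*sqrt( 3 ), - 7, - 5,-sqrt( 13) ,-5*sqrt(14)/7, - 6 * exp (-1),  sqrt( 2 )/6, exp ( - 1) , 1, sqrt(7),3,sqrt( 15 ) , 3*sqrt(2 ),9]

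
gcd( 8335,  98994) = 1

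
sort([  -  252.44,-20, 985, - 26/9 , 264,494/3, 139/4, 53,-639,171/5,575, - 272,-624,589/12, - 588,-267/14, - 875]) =[ - 875, - 639, - 624, - 588, - 272, - 252.44, - 20, - 267/14, - 26/9,  171/5,139/4, 589/12, 53,494/3 , 264,575,985]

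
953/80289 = 953/80289  =  0.01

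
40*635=25400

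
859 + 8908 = 9767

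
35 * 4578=160230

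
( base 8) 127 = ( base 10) 87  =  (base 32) 2N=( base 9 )106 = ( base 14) 63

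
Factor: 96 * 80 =2^9 *3^1 *5^1 = 7680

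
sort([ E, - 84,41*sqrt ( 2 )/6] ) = [-84, E, 41*sqrt(2) /6 ] 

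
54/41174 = 27/20587 = 0.00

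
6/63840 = 1/10640 = 0.00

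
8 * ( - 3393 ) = -27144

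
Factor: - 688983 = - 3^1*83^1 * 2767^1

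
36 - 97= - 61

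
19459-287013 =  - 267554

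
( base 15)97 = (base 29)4Q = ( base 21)6G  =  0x8e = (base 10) 142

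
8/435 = 8/435  =  0.02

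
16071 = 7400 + 8671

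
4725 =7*675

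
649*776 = 503624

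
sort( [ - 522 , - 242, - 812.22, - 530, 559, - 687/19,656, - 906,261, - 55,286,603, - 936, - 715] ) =[ - 936, - 906,-812.22, - 715 , - 530, - 522, - 242, - 55, - 687/19, 261,286 , 559,603,656 ] 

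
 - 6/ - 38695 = 6/38695 = 0.00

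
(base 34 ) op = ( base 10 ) 841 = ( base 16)349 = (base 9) 1134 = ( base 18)2ad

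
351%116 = 3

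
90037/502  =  179 + 179/502 = 179.36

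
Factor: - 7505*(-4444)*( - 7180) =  - 2^4*5^2*11^1*19^1*79^1*101^1 * 359^1 = - 239468939600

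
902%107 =46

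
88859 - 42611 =46248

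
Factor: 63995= 5^1*12799^1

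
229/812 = 229/812=0.28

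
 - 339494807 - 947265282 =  - 1286760089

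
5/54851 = 5/54851=0.00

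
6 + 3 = 9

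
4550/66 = 68+31/33= 68.94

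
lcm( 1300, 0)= 0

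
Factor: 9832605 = 3^1*5^1 * 655507^1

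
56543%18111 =2210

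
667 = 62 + 605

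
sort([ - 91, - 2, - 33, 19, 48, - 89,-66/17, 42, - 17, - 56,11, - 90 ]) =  [ - 91, - 90 ,  -  89, - 56,- 33, - 17, - 66/17, - 2, 11,19,  42, 48 ]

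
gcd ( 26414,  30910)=562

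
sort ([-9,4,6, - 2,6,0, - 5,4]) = [-9, - 5,-2, 0,4,  4 , 6,6]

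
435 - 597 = -162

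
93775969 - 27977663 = 65798306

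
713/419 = 713/419 = 1.70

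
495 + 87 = 582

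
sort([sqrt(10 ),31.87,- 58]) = [ -58, sqrt( 10),31.87 ] 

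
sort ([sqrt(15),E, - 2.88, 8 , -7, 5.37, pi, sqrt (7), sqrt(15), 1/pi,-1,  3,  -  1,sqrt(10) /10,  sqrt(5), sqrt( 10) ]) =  [-7,-2.88,-1, - 1, sqrt( 10) /10,1/pi,sqrt( 5),sqrt(7), E, 3, pi, sqrt( 10), sqrt (15),sqrt(15 ) , 5.37,8]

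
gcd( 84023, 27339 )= 1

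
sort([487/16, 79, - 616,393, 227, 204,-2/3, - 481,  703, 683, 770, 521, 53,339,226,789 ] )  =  [ - 616, - 481, - 2/3, 487/16, 53, 79 , 204, 226 , 227, 339, 393,521,683, 703, 770, 789]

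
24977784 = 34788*718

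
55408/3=18469 + 1/3  =  18469.33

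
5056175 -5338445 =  - 282270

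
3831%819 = 555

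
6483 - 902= 5581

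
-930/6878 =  - 465/3439 = - 0.14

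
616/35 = 17+3/5 = 17.60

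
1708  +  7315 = 9023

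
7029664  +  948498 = 7978162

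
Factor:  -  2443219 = - 2443219^1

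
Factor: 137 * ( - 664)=-90968 = - 2^3*83^1 * 137^1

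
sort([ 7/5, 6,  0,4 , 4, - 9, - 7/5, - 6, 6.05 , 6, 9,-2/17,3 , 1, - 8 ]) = [-9, - 8 , - 6 , - 7/5, - 2/17,0 , 1, 7/5,3, 4,4,  6,6, 6.05, 9] 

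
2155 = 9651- 7496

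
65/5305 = 13/1061 =0.01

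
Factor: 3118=2^1*1559^1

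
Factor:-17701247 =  - 17701247^1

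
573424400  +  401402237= 974826637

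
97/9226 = 97/9226  =  0.01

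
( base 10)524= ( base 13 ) 314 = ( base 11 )437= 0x20C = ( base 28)ik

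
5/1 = 5 =5.00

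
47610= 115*414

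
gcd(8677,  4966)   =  1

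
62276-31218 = 31058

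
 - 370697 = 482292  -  852989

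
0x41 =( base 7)122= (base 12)55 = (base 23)2j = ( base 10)65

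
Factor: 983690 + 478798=2^3*3^1*60937^1  =  1462488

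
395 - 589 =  - 194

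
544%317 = 227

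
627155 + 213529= 840684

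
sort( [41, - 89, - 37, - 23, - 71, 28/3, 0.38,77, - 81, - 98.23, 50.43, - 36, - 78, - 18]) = [ - 98.23, - 89, - 81,-78,-71, - 37, - 36, - 23 , - 18, 0.38,  28/3,41,50.43,77 ]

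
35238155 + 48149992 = 83388147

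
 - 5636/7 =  - 806 + 6/7= -805.14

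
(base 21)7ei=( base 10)3399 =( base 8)6507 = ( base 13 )1716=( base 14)134B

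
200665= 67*2995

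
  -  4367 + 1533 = - 2834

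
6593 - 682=5911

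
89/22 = 89/22 = 4.05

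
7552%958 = 846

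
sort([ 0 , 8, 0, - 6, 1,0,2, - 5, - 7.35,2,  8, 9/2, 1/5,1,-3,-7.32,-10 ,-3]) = [ -10,-7.35,-7.32, - 6, - 5,-3,-3, 0,0, 0, 1/5,1,1,2, 2,  9/2,8,8 ]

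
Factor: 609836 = 2^2*152459^1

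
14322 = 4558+9764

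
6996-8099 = -1103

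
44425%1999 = 447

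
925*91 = 84175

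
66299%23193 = 19913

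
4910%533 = 113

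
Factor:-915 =  -  3^1*5^1*61^1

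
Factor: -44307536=-2^4 * 7^1*13^1 * 30431^1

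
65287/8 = 65287/8 = 8160.88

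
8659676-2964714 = 5694962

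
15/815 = 3/163 =0.02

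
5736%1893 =57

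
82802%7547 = 7332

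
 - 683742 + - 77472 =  - 761214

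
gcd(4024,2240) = 8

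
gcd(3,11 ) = 1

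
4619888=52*88844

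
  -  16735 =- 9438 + -7297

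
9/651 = 3/217  =  0.01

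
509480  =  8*63685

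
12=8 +4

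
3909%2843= 1066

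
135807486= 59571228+76236258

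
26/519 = 26/519  =  0.05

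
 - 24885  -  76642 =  - 101527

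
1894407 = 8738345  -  6843938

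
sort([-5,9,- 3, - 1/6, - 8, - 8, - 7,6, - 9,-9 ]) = [ - 9, - 9,-8, - 8, - 7,-5,  -  3,  -  1/6, 6,9 ] 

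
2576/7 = 368 = 368.00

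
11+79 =90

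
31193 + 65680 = 96873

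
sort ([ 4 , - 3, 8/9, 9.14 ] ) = [ - 3, 8/9,  4, 9.14] 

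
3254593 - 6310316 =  - 3055723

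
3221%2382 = 839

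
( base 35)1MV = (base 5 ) 31101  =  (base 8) 3752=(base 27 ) 2L1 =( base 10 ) 2026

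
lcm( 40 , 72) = 360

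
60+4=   64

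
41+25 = 66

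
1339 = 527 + 812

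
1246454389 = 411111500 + 835342889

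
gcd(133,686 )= 7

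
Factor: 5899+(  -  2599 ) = 2^2 * 3^1*5^2*11^1 = 3300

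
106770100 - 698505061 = - 591734961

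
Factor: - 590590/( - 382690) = 767/497 = 7^(-1)*13^1*59^1*71^(- 1) 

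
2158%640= 238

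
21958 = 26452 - 4494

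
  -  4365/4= - 1092 + 3/4  =  - 1091.25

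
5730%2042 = 1646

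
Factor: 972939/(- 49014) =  - 324313/16338 = - 2^(  -  1) * 3^ ( - 1) * 7^( - 1)*11^1 * 389^(  -  1 )*29483^1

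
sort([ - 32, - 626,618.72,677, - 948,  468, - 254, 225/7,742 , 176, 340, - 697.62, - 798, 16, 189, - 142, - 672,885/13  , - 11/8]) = [ - 948, - 798, - 697.62, - 672,-626, - 254,- 142, - 32, - 11/8, 16, 225/7,  885/13, 176,  189, 340, 468,618.72,  677, 742]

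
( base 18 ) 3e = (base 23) 2m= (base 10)68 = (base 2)1000100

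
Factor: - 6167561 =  - 6167561^1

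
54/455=54/455 = 0.12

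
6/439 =6/439 =0.01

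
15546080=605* 25696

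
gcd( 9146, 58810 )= 2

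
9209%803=376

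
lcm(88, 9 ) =792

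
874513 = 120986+753527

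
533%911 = 533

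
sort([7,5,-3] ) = [-3,5,7 ] 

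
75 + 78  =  153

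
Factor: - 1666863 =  - 3^2*11^1*113^1*149^1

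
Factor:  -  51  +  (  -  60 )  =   - 3^1*37^1 = -  111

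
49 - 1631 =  - 1582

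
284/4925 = 284/4925 = 0.06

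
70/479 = 70/479 = 0.15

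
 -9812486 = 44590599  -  54403085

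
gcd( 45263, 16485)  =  1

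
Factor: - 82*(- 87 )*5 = 35670 = 2^1*3^1 * 5^1* 29^1*41^1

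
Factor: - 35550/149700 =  -2^( - 1)*3^1*79^1*499^( - 1) = - 237/998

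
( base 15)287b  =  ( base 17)1CGD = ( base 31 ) 90h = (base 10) 8666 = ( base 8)20732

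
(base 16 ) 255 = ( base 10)597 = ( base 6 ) 2433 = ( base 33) i3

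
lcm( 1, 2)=2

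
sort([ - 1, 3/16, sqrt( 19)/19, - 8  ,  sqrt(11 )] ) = [ - 8,  -  1, 3/16,sqrt ( 19) /19, sqrt( 11 ) ]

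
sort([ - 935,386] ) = [-935,386]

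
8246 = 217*38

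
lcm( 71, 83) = 5893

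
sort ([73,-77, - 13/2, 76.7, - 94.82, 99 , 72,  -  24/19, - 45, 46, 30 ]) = [ - 94.82 , -77, - 45, - 13/2, - 24/19,30,46,72,73,76.7  ,  99]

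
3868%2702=1166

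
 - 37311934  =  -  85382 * 437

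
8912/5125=1 + 3787/5125 = 1.74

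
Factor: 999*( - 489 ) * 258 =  - 126035838 = - 2^1*3^5*37^1 *43^1*163^1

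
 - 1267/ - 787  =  1267/787 = 1.61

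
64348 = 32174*2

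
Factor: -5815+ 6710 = 5^1 *179^1 = 895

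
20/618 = 10/309 = 0.03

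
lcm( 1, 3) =3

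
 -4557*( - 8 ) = 36456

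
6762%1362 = 1314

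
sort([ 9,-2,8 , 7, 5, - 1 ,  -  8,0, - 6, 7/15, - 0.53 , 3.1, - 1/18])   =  [ - 8,- 6, - 2, - 1,-0.53, - 1/18, 0,7/15,3.1, 5, 7, 8,9] 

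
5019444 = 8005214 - 2985770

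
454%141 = 31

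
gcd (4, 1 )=1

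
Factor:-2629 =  - 11^1*239^1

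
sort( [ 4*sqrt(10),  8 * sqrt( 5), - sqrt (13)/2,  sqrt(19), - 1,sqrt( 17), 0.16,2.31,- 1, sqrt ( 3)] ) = [  -  sqrt( 13 ) /2, - 1, - 1, 0.16,sqrt(3),  2.31,sqrt( 17),sqrt(19 ), 4*sqrt( 10),8*sqrt(5)] 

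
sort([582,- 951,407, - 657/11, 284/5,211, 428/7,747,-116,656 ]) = [ - 951, -116, - 657/11, 284/5 , 428/7,211 , 407,582 , 656, 747 ]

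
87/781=87/781  =  0.11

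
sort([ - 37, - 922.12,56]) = [ - 922.12, - 37,56]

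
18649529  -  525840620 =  - 507191091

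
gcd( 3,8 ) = 1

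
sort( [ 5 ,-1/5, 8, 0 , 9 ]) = [-1/5, 0,5,8,9 ]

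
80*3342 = 267360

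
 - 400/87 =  - 400/87 = - 4.60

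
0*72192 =0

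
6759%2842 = 1075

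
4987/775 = 6 + 337/775 =6.43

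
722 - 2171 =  - 1449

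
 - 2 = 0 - 2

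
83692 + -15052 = 68640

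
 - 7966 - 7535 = - 15501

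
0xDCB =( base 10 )3531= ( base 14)1403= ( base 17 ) C3C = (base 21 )803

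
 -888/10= - 444/5 = - 88.80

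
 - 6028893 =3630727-9659620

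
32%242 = 32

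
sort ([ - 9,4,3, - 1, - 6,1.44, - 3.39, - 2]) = [ - 9,- 6, -3.39, - 2, - 1,1.44,3,4]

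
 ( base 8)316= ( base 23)8m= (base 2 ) 11001110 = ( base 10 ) 206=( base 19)AG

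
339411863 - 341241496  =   - 1829633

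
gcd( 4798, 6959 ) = 1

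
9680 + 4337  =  14017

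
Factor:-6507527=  - 13^1 *500579^1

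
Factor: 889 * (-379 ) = -336931 = -7^1 * 127^1  *379^1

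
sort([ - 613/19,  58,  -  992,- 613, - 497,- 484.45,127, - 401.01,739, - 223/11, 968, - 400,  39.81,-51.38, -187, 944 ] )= [ - 992, - 613, - 497, - 484.45, - 401.01, - 400,- 187, - 51.38, - 613/19, - 223/11, 39.81, 58, 127 , 739 , 944,968]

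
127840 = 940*136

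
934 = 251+683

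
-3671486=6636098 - 10307584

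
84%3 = 0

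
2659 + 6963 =9622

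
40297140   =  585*68884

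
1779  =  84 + 1695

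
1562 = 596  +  966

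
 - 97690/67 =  - 97690/67 = - 1458.06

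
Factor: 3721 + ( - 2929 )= 792 = 2^3*3^2*11^1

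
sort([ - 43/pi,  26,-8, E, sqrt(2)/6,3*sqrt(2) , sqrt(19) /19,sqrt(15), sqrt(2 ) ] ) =[  -  43/pi , - 8, sqrt(19 )/19 , sqrt (2)/6, sqrt( 2 ), E,sqrt(  15),3*sqrt(2), 26]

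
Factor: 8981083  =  17^1*528299^1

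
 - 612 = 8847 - 9459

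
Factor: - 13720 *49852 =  - 2^5*5^1*7^3*11^2 * 103^1 = - 683969440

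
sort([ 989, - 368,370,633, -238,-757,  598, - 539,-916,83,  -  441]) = [  -  916, - 757,-539, - 441, - 368,  -  238,83,370, 598,  633,989] 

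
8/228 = 2/57 = 0.04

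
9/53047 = 9/53047 = 0.00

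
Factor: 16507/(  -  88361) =-7^(- 1)*13^( - 1 )*17^1 = - 17/91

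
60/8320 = 3/416 = 0.01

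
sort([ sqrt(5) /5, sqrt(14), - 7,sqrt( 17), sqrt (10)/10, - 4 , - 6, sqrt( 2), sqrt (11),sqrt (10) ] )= [- 7, -6,-4,  sqrt( 10)/10,  sqrt( 5)/5,sqrt ( 2),sqrt(10 ),sqrt( 11 ),sqrt(14), sqrt( 17 ) ]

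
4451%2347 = 2104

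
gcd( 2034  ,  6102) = 2034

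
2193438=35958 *61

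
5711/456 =5711/456 = 12.52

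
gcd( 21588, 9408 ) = 84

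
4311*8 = 34488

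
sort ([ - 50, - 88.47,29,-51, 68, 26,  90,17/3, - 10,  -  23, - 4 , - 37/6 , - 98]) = [ - 98,-88.47, - 51,- 50,-23, - 10, - 37/6, - 4, 17/3, 26, 29,68, 90]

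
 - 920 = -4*230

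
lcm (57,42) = 798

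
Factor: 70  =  2^1*5^1*7^1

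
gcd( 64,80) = 16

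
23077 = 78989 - 55912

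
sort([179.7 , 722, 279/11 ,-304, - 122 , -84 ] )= [ - 304, - 122,  -  84 , 279/11 , 179.7,722] 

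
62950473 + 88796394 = 151746867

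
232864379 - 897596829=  - 664732450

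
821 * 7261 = 5961281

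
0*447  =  0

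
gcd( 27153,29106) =63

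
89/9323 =89/9323=0.01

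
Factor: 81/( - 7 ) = - 3^4*7^( - 1)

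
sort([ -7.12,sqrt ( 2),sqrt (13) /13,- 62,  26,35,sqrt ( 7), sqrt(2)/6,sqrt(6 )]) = [-62, - 7.12,sqrt(2)/6,sqrt ( 13 )/13,  sqrt( 2),sqrt (6), sqrt( 7 ),26,35 ]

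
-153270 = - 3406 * 45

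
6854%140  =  134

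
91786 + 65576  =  157362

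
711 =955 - 244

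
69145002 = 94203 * 734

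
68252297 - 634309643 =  - 566057346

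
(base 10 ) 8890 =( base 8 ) 21272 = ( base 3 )110012021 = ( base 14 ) 3350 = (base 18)197g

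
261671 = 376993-115322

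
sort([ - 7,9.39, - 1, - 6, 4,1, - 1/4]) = [ - 7 , - 6  , - 1, - 1/4 , 1,4,9.39 ]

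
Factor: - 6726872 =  - 2^3* 840859^1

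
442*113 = 49946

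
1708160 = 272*6280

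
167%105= 62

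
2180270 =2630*829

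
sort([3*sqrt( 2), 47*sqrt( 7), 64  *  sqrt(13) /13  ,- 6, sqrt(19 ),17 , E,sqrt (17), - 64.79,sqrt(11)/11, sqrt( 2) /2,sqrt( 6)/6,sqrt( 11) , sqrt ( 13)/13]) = [ - 64.79, -6,sqrt( 13)/13,sqrt(11 ) /11, sqrt(6)/6,  sqrt(2 ) /2 , E, sqrt( 11),sqrt( 17 ), 3*sqrt( 2),  sqrt(19), 17,64*sqrt( 13)/13, 47*sqrt(7)]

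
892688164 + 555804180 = 1448492344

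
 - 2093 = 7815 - 9908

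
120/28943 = 120/28943= 0.00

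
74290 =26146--48144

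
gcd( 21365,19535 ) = 5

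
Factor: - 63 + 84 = 21 = 3^1 * 7^1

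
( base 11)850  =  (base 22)22b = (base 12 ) 713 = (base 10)1023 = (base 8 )1777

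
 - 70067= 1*( - 70067 ) 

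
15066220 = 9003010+6063210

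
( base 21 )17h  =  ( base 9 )742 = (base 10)605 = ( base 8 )1135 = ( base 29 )kp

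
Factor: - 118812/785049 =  - 39604/261683  =  - 2^2*151^( - 1)*1733^( - 1)*9901^1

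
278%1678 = 278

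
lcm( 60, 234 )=2340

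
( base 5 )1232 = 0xC0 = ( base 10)192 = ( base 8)300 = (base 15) cc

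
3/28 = 3/28  =  0.11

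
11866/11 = 11866/11=   1078.73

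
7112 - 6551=561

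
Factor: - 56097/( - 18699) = 3 = 3^1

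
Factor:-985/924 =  - 2^(-2) * 3^( -1)*5^1*7^( - 1)*11^( - 1 )*197^1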